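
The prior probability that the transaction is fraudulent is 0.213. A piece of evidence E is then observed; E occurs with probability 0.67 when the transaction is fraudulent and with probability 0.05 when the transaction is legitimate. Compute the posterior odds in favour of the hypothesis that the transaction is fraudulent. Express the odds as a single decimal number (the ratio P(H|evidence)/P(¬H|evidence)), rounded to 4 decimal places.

Prior odds = 0.213/(1−0.213) = 0.27065.
Likelihood ratio for E = 0.67/0.05 = 13.400.
Posterior odds = prior odds × LR = 3.6267.

Posterior odds ≈ 3.6267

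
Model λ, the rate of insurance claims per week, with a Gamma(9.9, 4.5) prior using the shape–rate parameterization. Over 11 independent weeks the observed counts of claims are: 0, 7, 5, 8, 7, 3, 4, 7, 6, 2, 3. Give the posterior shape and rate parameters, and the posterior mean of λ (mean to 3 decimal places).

The Poisson likelihood adds the total count to the shape and the number of exposure periods to the rate. Here ∑xᵢ = 52 and n = 11, so shape 9.9→61.9 and rate 4.5→15.5.
Posterior mean = shape/rate = 61.9/15.5 = 3.994.

Posterior: Gamma(shape=61.9, rate=15.5); mean ≈ 3.994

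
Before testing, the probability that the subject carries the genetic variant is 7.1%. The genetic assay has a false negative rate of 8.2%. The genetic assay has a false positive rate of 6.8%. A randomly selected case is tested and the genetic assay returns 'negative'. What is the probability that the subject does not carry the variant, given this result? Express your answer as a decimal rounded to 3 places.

P(¬H | E) ≈ 0.993

Let H be the event that the subject carries the genetic variant. P(H) = 0.071, so P(¬H) = 0.929. With E the 'negative' result, P(E|H) = 0.082 and P(E|¬H) = 0.932.
P(E) = 0.082·0.071 + 0.932·0.929 = 0.0058220 + 0.86583 = 0.87165.
By Bayes' theorem, P(H|E) = 0.0058220 / 0.87165 = 0.007. Hence P(¬H|E) = 1 − 0.007 = 0.993.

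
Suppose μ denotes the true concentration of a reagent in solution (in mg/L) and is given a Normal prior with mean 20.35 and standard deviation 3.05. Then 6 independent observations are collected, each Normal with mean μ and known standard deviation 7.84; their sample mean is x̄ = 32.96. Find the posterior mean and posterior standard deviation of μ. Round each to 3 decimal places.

Posterior mean ≈ 26.351; posterior SD ≈ 2.208

With known σ, the Normal prior is conjugate. Weight on the data is w = (n/σ²)/(n/σ² + 1/τ₀²) = 0.0976156/(0.0976156+0.107498) = 0.47591.
Posterior mean = w·x̄ + (1−w)·μ₀ = 0.47591·32.96 + 0.52409·20.35 = 26.351. Posterior variance = 1/(0.0976156+0.107498) = 4.87535, so SD = 2.208.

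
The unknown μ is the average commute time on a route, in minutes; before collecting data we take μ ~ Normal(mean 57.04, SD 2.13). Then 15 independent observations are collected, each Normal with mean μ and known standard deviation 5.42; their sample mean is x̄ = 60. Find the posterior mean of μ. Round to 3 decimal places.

Prior precision 1/τ₀² = 1/2.13² = 0.220415; data precision n/σ² = 15/5.42² = 0.510614.
Posterior precision = 0.220415 + 0.510614 = 0.731029.
Posterior mean = (0.220415·57.04 + 0.510614·60) / 0.731029 = 59.108.

Posterior mean ≈ 59.108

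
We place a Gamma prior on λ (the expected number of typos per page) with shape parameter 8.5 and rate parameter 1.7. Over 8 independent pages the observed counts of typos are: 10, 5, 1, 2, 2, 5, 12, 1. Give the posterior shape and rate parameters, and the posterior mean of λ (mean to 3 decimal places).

Posterior: Gamma(shape=46.5, rate=9.7); mean ≈ 4.794

The Poisson likelihood adds the total count to the shape and the number of exposure periods to the rate. Here ∑xᵢ = 38 and n = 8, so shape 8.5→46.5 and rate 1.7→9.7.
E[λ | data] = 46.5/9.7 = 4.794.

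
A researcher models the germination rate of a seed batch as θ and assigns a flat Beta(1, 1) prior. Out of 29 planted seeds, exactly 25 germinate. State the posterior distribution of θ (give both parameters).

Posterior: Beta(26, 5)

Observing 25 successes and 4 failures updates Beta(1, 1) by adding the success and failure counts to the two shape parameters: α = 1+25 = 26, β = 1+4 = 5.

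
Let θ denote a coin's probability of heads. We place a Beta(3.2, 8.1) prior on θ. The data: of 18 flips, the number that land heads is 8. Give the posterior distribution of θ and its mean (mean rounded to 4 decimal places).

The binomial likelihood is conjugate to the Beta prior: with 8 successes and 10 failures, the posterior is Beta(3.2+8, 8.1+10) = Beta(11.2, 18.1).
Posterior mean = α/(α+β) = 11.2/29.3 = 0.3823.

Posterior: Beta(11.2, 18.1); mean ≈ 0.3823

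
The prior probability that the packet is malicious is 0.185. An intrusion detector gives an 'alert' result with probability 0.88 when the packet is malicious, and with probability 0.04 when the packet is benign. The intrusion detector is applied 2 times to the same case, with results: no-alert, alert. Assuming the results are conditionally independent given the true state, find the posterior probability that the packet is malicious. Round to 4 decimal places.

Posterior P(H) ≈ 0.3843

Let H be the event that the packet is malicious; start with P(H) = 0.185. P('alert'|H) = 0.88, P('alert'|¬H) = 0.04.
Update on result 1 ('no-alert'): P(H) ← 0.12·0.1850 / (0.12·0.1850 + 0.96·0.8150) = 0.022200/0.80460 = 0.0276.
Update on result 2 ('alert'): P(H) ← 0.88·0.0276 / (0.88·0.0276 + 0.04·0.9724) = 0.024280/0.063177 = 0.3843.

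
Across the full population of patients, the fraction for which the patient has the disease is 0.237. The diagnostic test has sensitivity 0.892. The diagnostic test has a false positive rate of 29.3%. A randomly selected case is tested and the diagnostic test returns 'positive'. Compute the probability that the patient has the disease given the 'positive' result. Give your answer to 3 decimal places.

P(H | E) ≈ 0.486

Write H for 'the patient has the disease'. Prior odds H:¬H = 0.237/0.763 = 0.31062. For the 'positive' outcome, the likelihood ratio is 0.892/0.293 = 3.0444.
Posterior odds = 0.31062 × 3.0444 = 0.94563, so P(H|E) = 0.94563/(1+0.94563) = 0.486.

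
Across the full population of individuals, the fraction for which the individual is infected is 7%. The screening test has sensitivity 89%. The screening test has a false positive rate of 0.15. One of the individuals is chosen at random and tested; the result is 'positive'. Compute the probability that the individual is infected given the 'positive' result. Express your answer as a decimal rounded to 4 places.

P(H | E) ≈ 0.3087

Let H be the event that the individual is infected. P(H) = 0.07, so P(¬H) = 0.93. With E the 'positive' result, P(E|H) = 0.89 and P(E|¬H) = 0.15.
P(E) = 0.89·0.07 + 0.15·0.93 = 0.062300 + 0.13950 = 0.20180.
By Bayes' theorem, P(H|E) = 0.062300 / 0.20180 = 0.3087.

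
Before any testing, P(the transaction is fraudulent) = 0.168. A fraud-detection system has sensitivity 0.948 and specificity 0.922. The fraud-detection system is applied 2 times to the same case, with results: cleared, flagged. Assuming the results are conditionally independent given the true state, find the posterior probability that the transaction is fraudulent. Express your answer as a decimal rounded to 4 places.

Let H be the event that the transaction is fraudulent; start with P(H) = 0.168. P('flagged'|H) = 0.948, P('flagged'|¬H) = 0.078.
Update on result 1 ('cleared'): P(H) ← 0.052·0.1680 / (0.052·0.1680 + 0.922·0.8320) = 0.0087360/0.77584 = 0.0113.
Update on result 2 ('flagged'): P(H) ← 0.948·0.0113 / (0.948·0.0113 + 0.078·0.9887) = 0.010675/0.087796 = 0.1216.

Posterior P(H) ≈ 0.1216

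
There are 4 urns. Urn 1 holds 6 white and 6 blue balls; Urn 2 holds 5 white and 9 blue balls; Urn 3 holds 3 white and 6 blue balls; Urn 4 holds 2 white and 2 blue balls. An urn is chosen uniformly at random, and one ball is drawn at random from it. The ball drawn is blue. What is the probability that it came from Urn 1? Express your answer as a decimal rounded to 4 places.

Tabulate prior·likelihood by source: [1] prior 0.25, lik 0.5, product 0.1250; [2] prior 0.25, lik 0.6429, product 0.1607; [3] prior 0.25, lik 0.6667, product 0.1667; [4] prior 0.25, lik 0.5, product 0.1250.
Normalizing constant = 0.57738; the posterior for Urn 1 is its product over the sum, 0.1250/0.57738 = 0.2165.

Posterior probability ≈ 0.2165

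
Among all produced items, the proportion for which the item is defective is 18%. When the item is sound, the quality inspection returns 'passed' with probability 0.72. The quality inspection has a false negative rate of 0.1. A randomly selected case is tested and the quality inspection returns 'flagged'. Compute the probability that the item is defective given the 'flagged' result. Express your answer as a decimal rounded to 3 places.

P(H | E) ≈ 0.414

Write H for 'the item is defective'. Prior odds H:¬H = 0.18/0.82 = 0.21951. For the 'flagged' outcome, the likelihood ratio is 0.9/0.28 = 3.2143.
Posterior odds = 0.21951 × 3.2143 = 0.70557, so P(H|E) = 0.70557/(1+0.70557) = 0.414.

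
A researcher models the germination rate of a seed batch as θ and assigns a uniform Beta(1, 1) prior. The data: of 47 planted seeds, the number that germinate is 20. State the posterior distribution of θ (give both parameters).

Posterior: Beta(21, 28)

The binomial likelihood is conjugate to the Beta prior: with 20 successes and 27 failures, the posterior is Beta(1+20, 1+27) = Beta(21, 28).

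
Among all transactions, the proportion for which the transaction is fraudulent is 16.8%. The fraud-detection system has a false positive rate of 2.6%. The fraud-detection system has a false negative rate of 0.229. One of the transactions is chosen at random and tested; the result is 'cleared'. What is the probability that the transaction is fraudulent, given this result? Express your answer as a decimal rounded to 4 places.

P(H | E) ≈ 0.0453

Let H be the event that the transaction is fraudulent. P(H) = 0.168, so P(¬H) = 0.832. With E the 'cleared' result, P(E|H) = 0.229 and P(E|¬H) = 0.974.
P(E) = 0.229·0.168 + 0.974·0.832 = 0.038472 + 0.81037 = 0.84884.
By Bayes' theorem, P(H|E) = 0.038472 / 0.84884 = 0.0453.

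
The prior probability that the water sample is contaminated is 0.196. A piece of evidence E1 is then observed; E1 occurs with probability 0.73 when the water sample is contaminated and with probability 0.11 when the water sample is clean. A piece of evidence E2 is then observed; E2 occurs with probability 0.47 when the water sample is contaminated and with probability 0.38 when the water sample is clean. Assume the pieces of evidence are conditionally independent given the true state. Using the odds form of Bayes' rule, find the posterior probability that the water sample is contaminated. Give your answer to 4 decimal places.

Prior odds = 0.196/(1−0.196) = 0.24378. In log-odds, ln(0.24378) = -1.4115.
Add log likelihood ratios: ln(6.6364) + ln(1.2368) = 2.1051.
Posterior log-odds = 0.69364, so posterior odds = exp(0.69364) = 2.0010. Converting, P(H|E) = 2.0010/3.0010 = 0.6668.

Posterior probability ≈ 0.6668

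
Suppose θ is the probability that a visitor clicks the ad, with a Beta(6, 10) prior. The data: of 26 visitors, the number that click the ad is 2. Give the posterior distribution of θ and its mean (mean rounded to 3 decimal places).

Observing 2 successes and 24 failures updates Beta(6, 10) by adding the success and failure counts to the two shape parameters: α = 6+2 = 8, β = 10+24 = 34.
E[θ | data] = 8/(8+34) = 0.190.

Posterior: Beta(8, 34); mean ≈ 0.190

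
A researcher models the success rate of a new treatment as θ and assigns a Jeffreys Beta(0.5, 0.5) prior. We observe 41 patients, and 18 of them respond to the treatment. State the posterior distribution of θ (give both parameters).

Posterior: Beta(18.5, 23.5)

The binomial likelihood is conjugate to the Beta prior: with 18 successes and 23 failures, the posterior is Beta(0.5+18, 0.5+23) = Beta(18.5, 23.5).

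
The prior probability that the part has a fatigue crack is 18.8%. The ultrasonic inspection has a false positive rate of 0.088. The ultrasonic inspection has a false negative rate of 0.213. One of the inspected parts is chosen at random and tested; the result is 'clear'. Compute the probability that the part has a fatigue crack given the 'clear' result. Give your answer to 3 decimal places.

Let H be the event that the part has a fatigue crack. P(H) = 0.188, so P(¬H) = 0.812. With E the 'clear' result, P(E|H) = 0.213 and P(E|¬H) = 0.912.
P(E) = 0.213·0.188 + 0.912·0.812 = 0.040044 + 0.74054 = 0.78059.
By Bayes' theorem, P(H|E) = 0.040044 / 0.78059 = 0.051.

P(H | E) ≈ 0.051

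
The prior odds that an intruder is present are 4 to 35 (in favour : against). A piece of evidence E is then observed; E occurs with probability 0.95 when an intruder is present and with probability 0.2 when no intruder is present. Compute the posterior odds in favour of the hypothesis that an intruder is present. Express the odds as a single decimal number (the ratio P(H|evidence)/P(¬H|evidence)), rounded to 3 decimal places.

Posterior odds ≈ 0.543

Prior odds = 4/35 = 0.11429. In log-odds, ln(0.11429) = -2.1691.
Add log likelihood ratio: ln(4.7500) = 1.5581.
Posterior log-odds = -0.61091, so posterior odds = exp(-0.61091) = 0.54286.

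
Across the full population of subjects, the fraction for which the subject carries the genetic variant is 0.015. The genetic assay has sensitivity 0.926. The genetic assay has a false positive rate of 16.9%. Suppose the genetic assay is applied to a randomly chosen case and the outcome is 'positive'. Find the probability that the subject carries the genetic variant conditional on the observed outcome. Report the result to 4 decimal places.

Let H be the event that the subject carries the genetic variant. P(H) = 0.015, so P(¬H) = 0.985. With E the 'positive' result, P(E|H) = 0.926 and P(E|¬H) = 0.169.
P(E) = 0.926·0.015 + 0.169·0.985 = 0.013890 + 0.16647 = 0.18035.
By Bayes' theorem, P(H|E) = 0.013890 / 0.18035 = 0.0770.

P(H | E) ≈ 0.0770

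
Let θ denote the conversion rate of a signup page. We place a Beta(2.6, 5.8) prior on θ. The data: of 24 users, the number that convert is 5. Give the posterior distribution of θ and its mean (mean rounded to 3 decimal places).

Posterior: Beta(7.6, 24.8); mean ≈ 0.235

The binomial likelihood is conjugate to the Beta prior: with 5 successes and 19 failures, the posterior is Beta(2.6+5, 5.8+19) = Beta(7.6, 24.8).
Posterior mean = α/(α+β) = 7.6/32.4 = 0.235.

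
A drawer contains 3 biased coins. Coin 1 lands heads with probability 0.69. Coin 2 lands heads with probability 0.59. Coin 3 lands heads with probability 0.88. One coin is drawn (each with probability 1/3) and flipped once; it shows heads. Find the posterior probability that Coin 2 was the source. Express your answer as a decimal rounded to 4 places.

Posterior probability ≈ 0.2731

Tabulate prior·likelihood by source: [1] prior 0.333333, lik 0.69, product 0.2300; [2] prior 0.333333, lik 0.59, product 0.1967; [3] prior 0.333333, lik 0.88, product 0.2933.
Normalizing constant = 0.72000; the posterior for Coin 2 is its product over the sum, 0.1967/0.72000 = 0.2731.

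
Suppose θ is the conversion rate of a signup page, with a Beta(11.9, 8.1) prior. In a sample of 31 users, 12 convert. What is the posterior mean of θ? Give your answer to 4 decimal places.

Posterior mean ≈ 0.4686

The binomial likelihood is conjugate to the Beta prior: with 12 successes and 19 failures, the posterior is Beta(11.9+12, 8.1+19) = Beta(23.9, 27.1).
Posterior mean = α/(α+β) = 23.9/51 = 0.4686.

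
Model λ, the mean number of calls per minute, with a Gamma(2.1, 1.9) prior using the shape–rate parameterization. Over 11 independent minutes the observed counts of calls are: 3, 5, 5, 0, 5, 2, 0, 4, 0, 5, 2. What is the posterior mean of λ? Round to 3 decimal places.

The Poisson likelihood adds the total count to the shape and the number of exposure periods to the rate. Here ∑xᵢ = 31 and n = 11, so shape 2.1→33.1 and rate 1.9→12.9.
Posterior mean = shape/rate = 33.1/12.9 = 2.566.

Posterior mean ≈ 2.566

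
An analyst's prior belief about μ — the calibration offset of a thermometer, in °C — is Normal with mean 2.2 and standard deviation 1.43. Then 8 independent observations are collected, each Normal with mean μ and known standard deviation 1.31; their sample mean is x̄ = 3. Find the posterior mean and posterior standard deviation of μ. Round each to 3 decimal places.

Posterior mean ≈ 2.924; posterior SD ≈ 0.441

Prior precision 1/τ₀² = 1/1.43² = 0.489021; data precision n/σ² = 8/1.31² = 4.66173.
Posterior precision = 0.489021 + 4.66173 = 5.15075, giving posterior SD = 1/√5.15075 = 0.441.
Posterior mean = (0.489021·2.2 + 4.66173·3) / 5.15075 = 2.924.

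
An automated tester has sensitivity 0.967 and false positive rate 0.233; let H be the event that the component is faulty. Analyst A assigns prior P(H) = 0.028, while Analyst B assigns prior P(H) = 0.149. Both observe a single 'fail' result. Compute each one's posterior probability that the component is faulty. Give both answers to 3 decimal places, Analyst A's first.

Analyst A: 0.107; Analyst B: 0.421

The likelihood ratio for a 'fail' result is 0.967/0.233 = 4.1502.
Analyst A: prior odds 0.028/0.972 = 0.028807; posterior odds 0.11955; posterior probability 0.107.
Analyst B: prior odds 0.149/0.851 = 0.17509; posterior odds 0.72665; posterior probability 0.421.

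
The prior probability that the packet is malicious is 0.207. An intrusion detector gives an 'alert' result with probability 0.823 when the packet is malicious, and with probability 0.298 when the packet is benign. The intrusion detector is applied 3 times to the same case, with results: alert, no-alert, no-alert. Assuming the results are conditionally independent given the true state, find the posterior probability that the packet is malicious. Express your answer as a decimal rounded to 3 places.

Posterior P(H) ≈ 0.044

Let H be the event that the packet is malicious; start with P(H) = 0.207. P('alert'|H) = 0.823, P('alert'|¬H) = 0.298.
Update on result 1 ('alert'): P(H) ← 0.823·0.2070 / (0.823·0.2070 + 0.298·0.7930) = 0.17036/0.40668 = 0.4189.
Update on result 2 ('no-alert'): P(H) ← 0.177·0.4189 / (0.177·0.4189 + 0.702·0.5811) = 0.074147/0.48207 = 0.1538.
Update on result 3 ('no-alert'): P(H) ← 0.177·0.1538 / (0.177·0.1538 + 0.702·0.8462) = 0.027224/0.62125 = 0.0438.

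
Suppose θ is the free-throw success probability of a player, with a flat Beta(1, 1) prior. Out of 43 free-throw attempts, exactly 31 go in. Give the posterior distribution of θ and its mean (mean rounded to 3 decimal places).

Posterior: Beta(32, 13); mean ≈ 0.711

The binomial likelihood is conjugate to the Beta prior: with 31 successes and 12 failures, the posterior is Beta(1+31, 1+12) = Beta(32, 13).
E[θ | data] = 32/(32+13) = 0.711.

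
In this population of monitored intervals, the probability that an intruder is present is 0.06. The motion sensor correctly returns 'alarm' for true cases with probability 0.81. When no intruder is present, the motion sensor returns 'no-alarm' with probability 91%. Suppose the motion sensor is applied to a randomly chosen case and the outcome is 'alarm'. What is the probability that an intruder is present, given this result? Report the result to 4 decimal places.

Let H be the event that an intruder is present. P(H) = 0.06, so P(¬H) = 0.94. With E the 'alarm' result, P(E|H) = 0.81 and P(E|¬H) = 0.09.
P(E) = 0.81·0.06 + 0.09·0.94 = 0.048600 + 0.084600 = 0.13320.
By Bayes' theorem, P(H|E) = 0.048600 / 0.13320 = 0.3649.

P(H | E) ≈ 0.3649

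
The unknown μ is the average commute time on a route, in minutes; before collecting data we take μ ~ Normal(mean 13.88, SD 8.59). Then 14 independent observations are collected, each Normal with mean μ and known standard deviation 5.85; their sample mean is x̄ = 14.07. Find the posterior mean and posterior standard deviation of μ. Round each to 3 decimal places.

With known σ, the Normal prior is conjugate. Weight on the data is w = (n/σ²)/(n/σ² + 1/τ₀²) = 0.409088/(0.409088+0.0135523) = 0.96793.
Posterior mean = w·x̄ + (1−w)·μ₀ = 0.96793·14.07 + 0.032066·13.88 = 14.064. Posterior variance = 1/(0.409088+0.0135523) = 2.36608, so SD = 1.538.

Posterior mean ≈ 14.064; posterior SD ≈ 1.538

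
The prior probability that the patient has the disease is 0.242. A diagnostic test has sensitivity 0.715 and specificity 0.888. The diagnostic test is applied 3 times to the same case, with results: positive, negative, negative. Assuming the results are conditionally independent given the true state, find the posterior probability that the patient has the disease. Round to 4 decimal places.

Posterior P(H) ≈ 0.1735

Let H be the event that the patient has the disease; start with P(H) = 0.242. P('positive'|H) = 0.715, P('positive'|¬H) = 0.112.
Update on result 1 ('positive'): P(H) ← 0.715·0.2420 / (0.715·0.2420 + 0.112·0.7580) = 0.17303/0.25793 = 0.6709.
Update on result 2 ('negative'): P(H) ← 0.285·0.6709 / (0.285·0.6709 + 0.888·0.3291) = 0.19119/0.48348 = 0.3955.
Update on result 3 ('negative'): P(H) ← 0.285·0.3955 / (0.285·0.3955 + 0.888·0.6045) = 0.11270/0.64954 = 0.1735.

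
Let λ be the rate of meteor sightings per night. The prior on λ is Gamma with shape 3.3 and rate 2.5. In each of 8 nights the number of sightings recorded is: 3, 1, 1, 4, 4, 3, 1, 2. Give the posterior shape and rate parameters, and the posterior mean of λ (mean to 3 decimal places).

The Poisson likelihood adds the total count to the shape and the number of exposure periods to the rate. Here ∑xᵢ = 19 and n = 8, so shape 3.3→22.3 and rate 2.5→10.5.
E[λ | data] = 22.3/10.5 = 2.124.

Posterior: Gamma(shape=22.3, rate=10.5); mean ≈ 2.124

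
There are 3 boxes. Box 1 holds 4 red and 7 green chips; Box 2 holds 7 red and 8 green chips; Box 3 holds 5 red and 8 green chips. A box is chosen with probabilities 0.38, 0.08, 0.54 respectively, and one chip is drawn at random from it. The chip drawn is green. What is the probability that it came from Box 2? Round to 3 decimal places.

P(green|Box 1) = 0.6364; P(green|Box 2) = 0.5333; P(green|Box 3) = 0.6154.
Prior × likelihood for each source: 0.38·0.6364=0.2418, 0.08·0.5333=0.04267, 0.54·0.6154=0.3323. Summing gives P(green) = 0.61679.
P(Box 2 | green) = 0.04267 / 0.61679 = 0.069.

Posterior probability ≈ 0.069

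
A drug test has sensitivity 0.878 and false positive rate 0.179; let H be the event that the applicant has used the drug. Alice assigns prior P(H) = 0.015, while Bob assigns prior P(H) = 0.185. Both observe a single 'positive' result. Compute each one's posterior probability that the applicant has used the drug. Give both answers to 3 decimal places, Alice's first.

P('+'|H) = 0.878, P('+'|¬H) = 0.179.
Alice: numerator 0.878·0.015 = 0.013170; evidence = 0.013170+0.179·0.985 = 0.18948; posterior = 0.070.
Bob: numerator 0.878·0.185 = 0.16243; evidence = 0.16243+0.179·0.815 = 0.30832; posterior = 0.527.

Alice: 0.070; Bob: 0.527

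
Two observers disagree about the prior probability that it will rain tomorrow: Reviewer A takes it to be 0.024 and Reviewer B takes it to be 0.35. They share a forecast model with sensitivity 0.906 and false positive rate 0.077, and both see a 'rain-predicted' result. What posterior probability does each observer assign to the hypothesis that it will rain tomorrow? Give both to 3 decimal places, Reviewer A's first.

The likelihood ratio for a 'rain-predicted' result is 0.906/0.077 = 11.766.
Reviewer A: prior odds 0.024/0.976 = 0.024590; posterior odds 0.28933; posterior probability 0.224.
Reviewer B: prior odds 0.35/0.65 = 0.53846; posterior odds 6.3357; posterior probability 0.864.

Reviewer A: 0.224; Reviewer B: 0.864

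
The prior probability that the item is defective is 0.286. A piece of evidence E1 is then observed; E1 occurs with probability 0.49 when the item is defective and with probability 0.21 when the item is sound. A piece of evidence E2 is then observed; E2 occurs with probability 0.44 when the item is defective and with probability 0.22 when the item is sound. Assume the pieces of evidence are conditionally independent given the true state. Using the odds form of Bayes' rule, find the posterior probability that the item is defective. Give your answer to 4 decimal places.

Posterior probability ≈ 0.6515

Prior odds = 0.286/(1−0.286) = 0.40056.
Likelihood ratio for E1 = 0.49/0.21 = 2.3333.
Likelihood ratio for E2 = 0.44/0.22 = 2.0000.
Posterior odds = prior odds × LR₁ × LR₂ = 1.8693.
Posterior probability = odds/(1+odds) = 1.8693/2.8693 = 0.6515.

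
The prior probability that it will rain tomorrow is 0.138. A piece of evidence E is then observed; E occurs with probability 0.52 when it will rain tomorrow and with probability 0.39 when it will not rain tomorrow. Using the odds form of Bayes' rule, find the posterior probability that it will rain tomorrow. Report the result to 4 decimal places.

Posterior probability ≈ 0.1759

Prior odds = 0.138/(1−0.138) = 0.16009. In log-odds, ln(0.16009) = -1.8320.
Add log likelihood ratio: ln(1.3333) = 0.28768.
Posterior log-odds = -1.5443, so posterior odds = exp(-1.5443) = 0.21346. Converting, P(H|E) = 0.21346/1.2135 = 0.1759.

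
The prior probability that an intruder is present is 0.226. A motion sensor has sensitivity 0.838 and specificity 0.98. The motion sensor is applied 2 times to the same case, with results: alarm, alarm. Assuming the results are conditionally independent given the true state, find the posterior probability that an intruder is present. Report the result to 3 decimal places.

Posterior P(H) ≈ 0.998

With H the event that an intruder is present, the joint likelihood of the observed sequence is P(data|H) = 0.838·0.838 = 0.70224 and P(data|¬H) = 0.02·0.02 = 0.00040000.
Bayes: P(H|data) = 0.226·0.70224 / (0.226·0.70224 + 0.774·0.00040000) = 0.15871/0.15902 = 0.9981.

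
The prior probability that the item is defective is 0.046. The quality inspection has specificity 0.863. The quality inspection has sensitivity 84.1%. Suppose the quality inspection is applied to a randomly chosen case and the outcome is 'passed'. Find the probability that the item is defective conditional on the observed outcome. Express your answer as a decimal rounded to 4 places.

P(H | E) ≈ 0.0088

Let H be the event that the item is defective. P(H) = 0.046, so P(¬H) = 0.954. With E the 'passed' result, P(E|H) = 0.159 and P(E|¬H) = 0.863.
P(E) = 0.159·0.046 + 0.863·0.954 = 0.0073140 + 0.82330 = 0.83062.
By Bayes' theorem, P(H|E) = 0.0073140 / 0.83062 = 0.0088.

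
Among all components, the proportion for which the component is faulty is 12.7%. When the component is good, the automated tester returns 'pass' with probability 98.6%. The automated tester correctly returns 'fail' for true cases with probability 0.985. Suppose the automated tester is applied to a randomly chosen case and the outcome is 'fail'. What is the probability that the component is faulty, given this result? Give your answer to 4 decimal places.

Let H be the event that the component is faulty. P(H) = 0.127, so P(¬H) = 0.873. With E the 'fail' result, P(E|H) = 0.985 and P(E|¬H) = 0.014.
P(E) = 0.985·0.127 + 0.014·0.873 = 0.12510 + 0.012222 = 0.13732.
By Bayes' theorem, P(H|E) = 0.12510 / 0.13732 = 0.9110.

P(H | E) ≈ 0.9110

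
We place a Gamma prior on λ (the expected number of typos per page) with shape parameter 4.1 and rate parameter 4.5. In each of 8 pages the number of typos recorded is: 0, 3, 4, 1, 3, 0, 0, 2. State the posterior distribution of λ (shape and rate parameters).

Total count ∑xᵢ = 13 over n = 8 pages.
Gamma is conjugate to the Poisson likelihood: posterior is Gamma(shape = 4.1+13 = 17.1, rate = 4.5+8 = 12.5).

Posterior: Gamma(shape=17.1, rate=12.5)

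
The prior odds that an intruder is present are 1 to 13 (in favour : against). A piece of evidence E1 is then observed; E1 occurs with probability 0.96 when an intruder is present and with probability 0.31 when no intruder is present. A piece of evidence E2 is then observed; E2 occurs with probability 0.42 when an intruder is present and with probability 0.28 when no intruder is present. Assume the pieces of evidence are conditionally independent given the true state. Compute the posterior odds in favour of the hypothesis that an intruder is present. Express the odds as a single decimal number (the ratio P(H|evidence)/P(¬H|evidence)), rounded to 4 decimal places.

Posterior odds ≈ 0.3573

Prior odds = 1/13 = 0.076923.
Likelihood ratio for E1 = 0.96/0.31 = 3.0968.
Likelihood ratio for E2 = 0.42/0.28 = 1.5000.
Posterior odds = prior odds × LR₁ × LR₂ = 0.35732.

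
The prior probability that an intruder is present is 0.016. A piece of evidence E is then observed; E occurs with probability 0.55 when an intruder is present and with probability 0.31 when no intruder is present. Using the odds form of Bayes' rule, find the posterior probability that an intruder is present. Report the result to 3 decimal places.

Prior odds = 0.016/(1−0.016) = 0.016260. In log-odds, ln(0.016260) = -4.1190.
Add log likelihood ratio: ln(1.7742) = 0.57335.
Posterior log-odds = -3.5457, so posterior odds = exp(-3.5457) = 0.028849. Converting, P(H|E) = 0.028849/1.0288 = 0.028.

Posterior probability ≈ 0.028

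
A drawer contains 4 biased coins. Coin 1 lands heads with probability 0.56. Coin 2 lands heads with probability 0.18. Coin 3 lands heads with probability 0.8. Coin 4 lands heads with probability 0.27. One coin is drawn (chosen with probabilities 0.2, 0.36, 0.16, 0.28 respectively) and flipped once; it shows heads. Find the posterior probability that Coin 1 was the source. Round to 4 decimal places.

Posterior probability ≈ 0.2944

P(heads|C1) = 0.56; P(heads|C2) = 0.18; P(heads|C3) = 0.8; P(heads|C4) = 0.27.
Prior × likelihood for each source: 0.2·0.56=0.1120, 0.36·0.18=0.06480, 0.16·0.8=0.1280, 0.28·0.27=0.07560. Summing gives P(heads) = 0.38040.
P(Coin 1 | heads) = 0.1120 / 0.38040 = 0.2944.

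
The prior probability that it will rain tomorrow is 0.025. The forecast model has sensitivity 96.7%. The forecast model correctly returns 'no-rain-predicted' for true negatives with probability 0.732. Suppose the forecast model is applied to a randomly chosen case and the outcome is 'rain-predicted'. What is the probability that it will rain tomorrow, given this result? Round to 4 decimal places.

Write H for 'it will rain tomorrow'. Prior odds H:¬H = 0.025/0.975 = 0.025641. For the 'rain-predicted' outcome, the likelihood ratio is 0.967/0.268 = 3.6082.
Posterior odds = 0.025641 × 3.6082 = 0.092518, so P(H|E) = 0.092518/(1+0.092518) = 0.0847.

P(H | E) ≈ 0.0847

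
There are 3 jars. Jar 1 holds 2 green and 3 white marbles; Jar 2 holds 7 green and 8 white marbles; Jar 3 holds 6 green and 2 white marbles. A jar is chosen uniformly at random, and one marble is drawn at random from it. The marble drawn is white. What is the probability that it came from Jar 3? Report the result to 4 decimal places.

Posterior probability ≈ 0.1807

Tabulate prior·likelihood by source: [1] prior 0.333333, lik 0.6, product 0.2000; [2] prior 0.333333, lik 0.5333, product 0.1778; [3] prior 0.333333, lik 0.25, product 0.08333.
Normalizing constant = 0.46111; the posterior for Jar 3 is its product over the sum, 0.08333/0.46111 = 0.1807.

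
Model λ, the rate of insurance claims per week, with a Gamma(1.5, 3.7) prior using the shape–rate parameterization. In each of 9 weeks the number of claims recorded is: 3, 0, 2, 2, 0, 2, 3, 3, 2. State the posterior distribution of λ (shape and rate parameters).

Total count ∑xᵢ = 17 over n = 9 weeks.
Gamma is conjugate to the Poisson likelihood: posterior is Gamma(shape = 1.5+17 = 18.5, rate = 3.7+9 = 12.7).

Posterior: Gamma(shape=18.5, rate=12.7)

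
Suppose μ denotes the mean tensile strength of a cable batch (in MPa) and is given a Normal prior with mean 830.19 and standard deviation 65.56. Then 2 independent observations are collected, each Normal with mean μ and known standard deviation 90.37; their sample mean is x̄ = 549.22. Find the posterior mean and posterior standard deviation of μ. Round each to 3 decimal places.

Prior precision 1/τ₀² = 1/65.56² = 0.00023266; data precision n/σ² = 2/90.37² = 0.00024490.
Posterior precision = 0.00023266 + 0.00024490 = 0.00047756, giving posterior SD = 1/√0.00047756 = 45.760.
Posterior mean = (0.00023266·830.19 + 0.00024490·549.22) / 0.00047756 = 686.106.

Posterior mean ≈ 686.106; posterior SD ≈ 45.760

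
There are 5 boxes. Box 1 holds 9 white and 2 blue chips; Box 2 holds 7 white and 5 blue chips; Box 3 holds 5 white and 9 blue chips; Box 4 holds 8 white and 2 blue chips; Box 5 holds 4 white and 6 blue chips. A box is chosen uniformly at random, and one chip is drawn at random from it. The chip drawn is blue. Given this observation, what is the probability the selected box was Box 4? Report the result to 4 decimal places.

Posterior probability ≈ 0.0980

Tabulate prior·likelihood by source: [1] prior 0.2, lik 0.1818, product 0.03636; [2] prior 0.2, lik 0.4167, product 0.08333; [3] prior 0.2, lik 0.6429, product 0.1286; [4] prior 0.2, lik 0.2, product 0.04000; [5] prior 0.2, lik 0.6, product 0.1200.
Normalizing constant = 0.40827; the posterior for Box 4 is its product over the sum, 0.04000/0.40827 = 0.0980.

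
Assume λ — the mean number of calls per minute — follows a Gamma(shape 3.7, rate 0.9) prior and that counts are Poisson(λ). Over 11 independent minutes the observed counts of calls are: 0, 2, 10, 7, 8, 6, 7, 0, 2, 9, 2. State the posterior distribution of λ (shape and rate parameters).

Posterior: Gamma(shape=56.7, rate=11.9)

The Poisson likelihood adds the total count to the shape and the number of exposure periods to the rate. Here ∑xᵢ = 53 and n = 11, so shape 3.7→56.7 and rate 0.9→11.9.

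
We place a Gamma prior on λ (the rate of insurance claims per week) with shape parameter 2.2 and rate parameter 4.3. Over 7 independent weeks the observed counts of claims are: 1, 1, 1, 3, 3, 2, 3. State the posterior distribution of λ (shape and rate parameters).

Posterior: Gamma(shape=16.2, rate=11.3)

Total count ∑xᵢ = 14 over n = 7 weeks.
Gamma is conjugate to the Poisson likelihood: posterior is Gamma(shape = 2.2+14 = 16.2, rate = 4.3+7 = 11.3).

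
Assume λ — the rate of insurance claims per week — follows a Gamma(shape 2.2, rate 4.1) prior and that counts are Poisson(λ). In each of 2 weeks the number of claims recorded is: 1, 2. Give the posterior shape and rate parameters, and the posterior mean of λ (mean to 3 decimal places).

The Poisson likelihood adds the total count to the shape and the number of exposure periods to the rate. Here ∑xᵢ = 3 and n = 2, so shape 2.2→5.2 and rate 4.1→6.1.
E[λ | data] = 5.2/6.1 = 0.852.

Posterior: Gamma(shape=5.2, rate=6.1); mean ≈ 0.852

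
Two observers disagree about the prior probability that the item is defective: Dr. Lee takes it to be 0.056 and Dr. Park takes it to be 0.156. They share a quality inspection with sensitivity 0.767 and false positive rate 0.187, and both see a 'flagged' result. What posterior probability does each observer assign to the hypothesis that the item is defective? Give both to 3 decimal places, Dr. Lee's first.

Dr. Lee: 0.196; Dr. Park: 0.431

The likelihood ratio for a 'flagged' result is 0.767/0.187 = 4.1016.
Dr. Lee: prior odds 0.056/0.944 = 0.059322; posterior odds 0.24332; posterior probability 0.196.
Dr. Park: prior odds 0.156/0.844 = 0.18483; posterior odds 0.75812; posterior probability 0.431.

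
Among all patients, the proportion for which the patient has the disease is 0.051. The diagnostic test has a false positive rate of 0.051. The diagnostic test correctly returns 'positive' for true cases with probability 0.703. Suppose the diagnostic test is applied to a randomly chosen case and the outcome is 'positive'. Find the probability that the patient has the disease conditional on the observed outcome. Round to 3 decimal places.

Let H be the event that the patient has the disease. P(H) = 0.051, so P(¬H) = 0.949. With E the 'positive' result, P(E|H) = 0.703 and P(E|¬H) = 0.051.
P(E) = 0.703·0.051 + 0.051·0.949 = 0.035853 + 0.048399 = 0.084252.
By Bayes' theorem, P(H|E) = 0.035853 / 0.084252 = 0.426.

P(H | E) ≈ 0.426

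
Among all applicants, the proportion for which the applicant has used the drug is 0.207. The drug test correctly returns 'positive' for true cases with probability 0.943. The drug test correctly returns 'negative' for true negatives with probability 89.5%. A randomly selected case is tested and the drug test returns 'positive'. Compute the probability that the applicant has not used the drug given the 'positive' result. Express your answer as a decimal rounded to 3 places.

Write H for 'the applicant has used the drug'. Prior odds H:¬H = 0.207/0.793 = 0.26103. For the 'positive' outcome, the likelihood ratio is 0.943/0.105 = 8.9810.
Posterior odds = 0.26103 × 8.9810 = 2.3443, so P(H|E) = 2.3443/(1+2.3443) = 0.701. Then P(¬H|E) = 1 − 0.701 = 0.299.

P(¬H | E) ≈ 0.299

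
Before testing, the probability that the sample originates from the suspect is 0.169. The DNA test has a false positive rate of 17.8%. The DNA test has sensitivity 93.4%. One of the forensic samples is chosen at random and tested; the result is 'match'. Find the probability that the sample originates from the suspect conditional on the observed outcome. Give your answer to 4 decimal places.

P(H | E) ≈ 0.5162

Write H for 'the sample originates from the suspect'. Prior odds H:¬H = 0.169/0.831 = 0.20337. For the 'match' outcome, the likelihood ratio is 0.934/0.178 = 5.2472.
Posterior odds = 0.20337 × 5.2472 = 1.0671, so P(H|E) = 1.0671/(1+1.0671) = 0.5162.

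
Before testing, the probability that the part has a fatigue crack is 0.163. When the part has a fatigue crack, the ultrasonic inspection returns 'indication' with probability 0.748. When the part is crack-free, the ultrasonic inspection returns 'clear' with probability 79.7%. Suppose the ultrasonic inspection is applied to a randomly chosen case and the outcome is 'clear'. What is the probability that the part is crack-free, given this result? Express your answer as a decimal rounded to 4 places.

P(¬H | E) ≈ 0.9420

Let H be the event that the part has a fatigue crack. P(H) = 0.163, so P(¬H) = 0.837. With E the 'clear' result, P(E|H) = 0.252 and P(E|¬H) = 0.797.
P(E) = 0.252·0.163 + 0.797·0.837 = 0.041076 + 0.66709 = 0.70817.
By Bayes' theorem, P(H|E) = 0.041076 / 0.70817 = 0.0580. Hence P(¬H|E) = 1 − 0.0580 = 0.9420.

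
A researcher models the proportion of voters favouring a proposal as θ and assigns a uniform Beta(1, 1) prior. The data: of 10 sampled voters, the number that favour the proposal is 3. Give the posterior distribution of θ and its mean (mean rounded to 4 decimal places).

Posterior: Beta(4, 8); mean ≈ 0.3333

The binomial likelihood is conjugate to the Beta prior: with 3 successes and 7 failures, the posterior is Beta(1+3, 1+7) = Beta(4, 8).
Posterior mean = α/(α+β) = 4/12 = 0.3333.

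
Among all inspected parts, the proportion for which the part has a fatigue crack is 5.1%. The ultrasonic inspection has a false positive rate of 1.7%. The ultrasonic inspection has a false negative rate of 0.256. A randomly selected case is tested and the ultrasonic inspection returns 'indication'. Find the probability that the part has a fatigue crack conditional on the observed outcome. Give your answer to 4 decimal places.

Let H be the event that the part has a fatigue crack. P(H) = 0.051, so P(¬H) = 0.949. With E the 'indication' result, P(E|H) = 0.744 and P(E|¬H) = 0.017.
P(E) = 0.744·0.051 + 0.017·0.949 = 0.037944 + 0.016133 = 0.054077.
By Bayes' theorem, P(H|E) = 0.037944 / 0.054077 = 0.7017.

P(H | E) ≈ 0.7017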